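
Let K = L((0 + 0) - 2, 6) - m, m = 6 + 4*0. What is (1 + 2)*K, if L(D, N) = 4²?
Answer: 30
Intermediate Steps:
L(D, N) = 16
m = 6 (m = 6 + 0 = 6)
K = 10 (K = 16 - 1*6 = 16 - 6 = 10)
(1 + 2)*K = (1 + 2)*10 = 3*10 = 30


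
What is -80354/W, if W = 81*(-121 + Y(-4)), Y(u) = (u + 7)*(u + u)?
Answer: 80354/11745 ≈ 6.8416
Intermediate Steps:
Y(u) = 2*u*(7 + u) (Y(u) = (7 + u)*(2*u) = 2*u*(7 + u))
W = -11745 (W = 81*(-121 + 2*(-4)*(7 - 4)) = 81*(-121 + 2*(-4)*3) = 81*(-121 - 24) = 81*(-145) = -11745)
-80354/W = -80354/(-11745) = -80354*(-1/11745) = 80354/11745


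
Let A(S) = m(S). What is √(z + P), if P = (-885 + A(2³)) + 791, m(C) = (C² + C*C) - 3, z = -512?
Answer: I*√481 ≈ 21.932*I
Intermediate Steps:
m(C) = -3 + 2*C² (m(C) = (C² + C²) - 3 = 2*C² - 3 = -3 + 2*C²)
A(S) = -3 + 2*S²
P = 31 (P = (-885 + (-3 + 2*(2³)²)) + 791 = (-885 + (-3 + 2*8²)) + 791 = (-885 + (-3 + 2*64)) + 791 = (-885 + (-3 + 128)) + 791 = (-885 + 125) + 791 = -760 + 791 = 31)
√(z + P) = √(-512 + 31) = √(-481) = I*√481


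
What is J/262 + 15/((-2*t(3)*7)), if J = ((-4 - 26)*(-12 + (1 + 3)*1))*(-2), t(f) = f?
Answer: -4015/1834 ≈ -2.1892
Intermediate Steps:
J = -480 (J = -30*(-12 + 4*1)*(-2) = -30*(-12 + 4)*(-2) = -30*(-8)*(-2) = 240*(-2) = -480)
J/262 + 15/((-2*t(3)*7)) = -480/262 + 15/((-2*3*7)) = -480*1/262 + 15/((-6*7)) = -240/131 + 15/(-42) = -240/131 + 15*(-1/42) = -240/131 - 5/14 = -4015/1834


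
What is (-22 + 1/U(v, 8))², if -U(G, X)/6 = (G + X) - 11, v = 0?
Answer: 156025/324 ≈ 481.56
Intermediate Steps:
U(G, X) = 66 - 6*G - 6*X (U(G, X) = -6*((G + X) - 11) = -6*(-11 + G + X) = 66 - 6*G - 6*X)
(-22 + 1/U(v, 8))² = (-22 + 1/(66 - 6*0 - 6*8))² = (-22 + 1/(66 + 0 - 48))² = (-22 + 1/18)² = (-395/18)² = 156025/324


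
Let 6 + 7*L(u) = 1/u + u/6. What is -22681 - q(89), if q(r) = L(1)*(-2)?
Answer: -476330/21 ≈ -22682.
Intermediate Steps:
L(u) = -6/7 + 1/(7*u) + u/42 (L(u) = -6/7 + (1/u + u/6)/7 = -6/7 + (1/(7*u) + u/42) = -6/7 + 1/(7*u) + u/42)
q(r) = 29/21 (q(r) = ((1/42)*(6 + 1*(-36 + 1))/1)*(-2) = ((1/42)*1*(6 + 1*(-35)))*(-2) = ((1/42)*1*(6 - 35))*(-2) = ((1/42)*1*(-29))*(-2) = -29/42*(-2) = 29/21)
-22681 - q(89) = -22681 - 1*29/21 = -22681 - 29/21 = -476330/21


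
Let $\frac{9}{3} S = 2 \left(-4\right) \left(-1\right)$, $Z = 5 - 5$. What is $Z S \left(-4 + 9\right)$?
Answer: $0$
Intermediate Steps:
$Z = 0$ ($Z = 5 - 5 = 0$)
$S = \frac{8}{3}$ ($S = \frac{2 \left(-4\right) \left(-1\right)}{3} = \frac{\left(-8\right) \left(-1\right)}{3} = \frac{1}{3} \cdot 8 = \frac{8}{3} \approx 2.6667$)
$Z S \left(-4 + 9\right) = 0 \cdot \frac{8}{3} \left(-4 + 9\right) = 0 \cdot 5 = 0$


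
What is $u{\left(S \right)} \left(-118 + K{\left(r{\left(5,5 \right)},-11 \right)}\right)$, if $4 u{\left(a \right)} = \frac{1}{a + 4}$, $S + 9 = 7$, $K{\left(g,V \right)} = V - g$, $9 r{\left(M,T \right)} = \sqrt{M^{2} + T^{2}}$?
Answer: $- \frac{129}{8} - \frac{5 \sqrt{2}}{72} \approx -16.223$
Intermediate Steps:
$r{\left(M,T \right)} = \frac{\sqrt{M^{2} + T^{2}}}{9}$
$S = -2$ ($S = -9 + 7 = -2$)
$u{\left(a \right)} = \frac{1}{4 \left(4 + a\right)}$ ($u{\left(a \right)} = \frac{1}{4 \left(a + 4\right)} = \frac{1}{4 \left(4 + a\right)}$)
$u{\left(S \right)} \left(-118 + K{\left(r{\left(5,5 \right)},-11 \right)}\right) = \frac{1}{4 \left(4 - 2\right)} \left(-118 - \left(11 + \frac{\sqrt{5^{2} + 5^{2}}}{9}\right)\right) = \frac{1}{4 \cdot 2} \left(-118 - \left(11 + \frac{\sqrt{25 + 25}}{9}\right)\right) = \frac{1}{4} \cdot \frac{1}{2} \left(-118 - \left(11 + \frac{\sqrt{50}}{9}\right)\right) = \frac{-118 - \left(11 + \frac{5 \sqrt{2}}{9}\right)}{8} = \frac{-129 - \frac{5 \sqrt{2}}{9}}{8} = - \frac{129}{8} - \frac{5 \sqrt{2}}{72}$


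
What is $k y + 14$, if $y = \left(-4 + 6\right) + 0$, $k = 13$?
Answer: $40$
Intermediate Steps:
$y = 2$ ($y = 2 + 0 = 2$)
$k y + 14 = 13 \cdot 2 + 14 = 26 + 14 = 40$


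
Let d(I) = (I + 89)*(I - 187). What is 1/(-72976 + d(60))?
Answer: -1/91899 ≈ -1.0882e-5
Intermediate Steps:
d(I) = (-187 + I)*(89 + I) (d(I) = (89 + I)*(-187 + I) = (-187 + I)*(89 + I))
1/(-72976 + d(60)) = 1/(-72976 + (-16643 + 60² - 98*60)) = 1/(-72976 + (-16643 + 3600 - 5880)) = 1/(-72976 - 18923) = 1/(-91899) = -1/91899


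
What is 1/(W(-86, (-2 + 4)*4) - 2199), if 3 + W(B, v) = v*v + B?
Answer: -1/2224 ≈ -0.00044964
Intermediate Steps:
W(B, v) = -3 + B + v² (W(B, v) = -3 + (v*v + B) = -3 + (v² + B) = -3 + (B + v²) = -3 + B + v²)
1/(W(-86, (-2 + 4)*4) - 2199) = 1/((-3 - 86 + ((-2 + 4)*4)²) - 2199) = 1/((-3 - 86 + (2*4)²) - 2199) = 1/((-3 - 86 + 8²) - 2199) = 1/((-3 - 86 + 64) - 2199) = 1/(-25 - 2199) = 1/(-2224) = -1/2224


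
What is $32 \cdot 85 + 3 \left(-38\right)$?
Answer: $2606$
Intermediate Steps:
$32 \cdot 85 + 3 \left(-38\right) = 2720 - 114 = 2606$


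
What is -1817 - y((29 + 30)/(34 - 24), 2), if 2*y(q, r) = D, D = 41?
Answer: -3675/2 ≈ -1837.5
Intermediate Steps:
y(q, r) = 41/2 (y(q, r) = (1/2)*41 = 41/2)
-1817 - y((29 + 30)/(34 - 24), 2) = -1817 - 1*41/2 = -1817 - 41/2 = -3675/2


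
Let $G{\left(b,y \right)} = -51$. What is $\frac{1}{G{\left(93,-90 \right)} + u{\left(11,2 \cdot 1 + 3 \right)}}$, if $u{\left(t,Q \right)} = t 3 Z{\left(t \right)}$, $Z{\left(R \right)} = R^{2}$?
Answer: $\frac{1}{3942} \approx 0.00025368$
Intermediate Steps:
$u{\left(t,Q \right)} = 3 t^{3}$ ($u{\left(t,Q \right)} = t 3 t^{2} = 3 t t^{2} = 3 t^{3}$)
$\frac{1}{G{\left(93,-90 \right)} + u{\left(11,2 \cdot 1 + 3 \right)}} = \frac{1}{-51 + 3 \cdot 11^{3}} = \frac{1}{-51 + 3 \cdot 1331} = \frac{1}{-51 + 3993} = \frac{1}{3942}$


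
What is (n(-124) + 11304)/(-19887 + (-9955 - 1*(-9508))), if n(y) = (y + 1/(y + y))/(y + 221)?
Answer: -90632757/163051568 ≈ -0.55585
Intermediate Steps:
n(y) = (y + 1/(2*y))/(221 + y)
(n(-124) + 11304)/(-19887 + (-9955 - 1*(-9508))) = ((1/2 + (-124)**2)/((-124)*(221 - 124)) + 11304)/(-19887 + (-9955 - 1*(-9508))) = (-1/124*(1/2 + 15376)/97 + 11304)/(-19887 + (-9955 + 9508)) = (-1/124*1/97*30753/2 + 11304)/(-19887 - 447) = (-30753/24056 + 11304)/(-20334) = (271898271/24056)*(-1/20334) = -90632757/163051568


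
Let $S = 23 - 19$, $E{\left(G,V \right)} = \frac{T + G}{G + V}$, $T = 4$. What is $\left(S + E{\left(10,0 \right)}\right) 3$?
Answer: $\frac{81}{5} \approx 16.2$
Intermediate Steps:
$E{\left(G,V \right)} = \frac{4 + G}{G + V}$
$S = 4$ ($S = 23 - 19 = 4$)
$\left(S + E{\left(10,0 \right)}\right) 3 = \left(4 + \frac{4 + 10}{10 + 0}\right) 3 = \left(4 + \frac{1}{10} \cdot 14\right) 3 = \left(4 + \frac{7}{5}\right) 3 = \frac{27}{5} \cdot 3 = \frac{81}{5}$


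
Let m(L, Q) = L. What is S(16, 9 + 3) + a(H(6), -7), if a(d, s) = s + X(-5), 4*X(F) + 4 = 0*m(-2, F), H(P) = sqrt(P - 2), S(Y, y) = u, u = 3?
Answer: -5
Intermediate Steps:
S(Y, y) = 3
H(P) = sqrt(-2 + P)
X(F) = -1 (X(F) = -1 + (0*(-2))/4 = -1 + (1/4)*0 = -1 + 0 = -1)
a(d, s) = -1 + s (a(d, s) = s - 1 = -1 + s)
S(16, 9 + 3) + a(H(6), -7) = 3 + (-1 - 7) = 3 - 8 = -5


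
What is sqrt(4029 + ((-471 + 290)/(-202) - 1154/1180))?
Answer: sqrt(3576639889130)/29795 ≈ 63.474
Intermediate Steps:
sqrt(4029 + ((-471 + 290)/(-202) - 1154/1180)) = sqrt(4029 + (-181*(-1/202) - 1154*1/1180)) = sqrt(4029 + (181/202 - 577/590)) = sqrt(4029 - 2441/29795) = sqrt(120041614/29795) = sqrt(3576639889130)/29795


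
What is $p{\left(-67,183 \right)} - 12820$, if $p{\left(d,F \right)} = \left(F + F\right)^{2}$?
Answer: $121136$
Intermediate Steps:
$p{\left(d,F \right)} = 4 F^{2}$ ($p{\left(d,F \right)} = \left(2 F\right)^{2} = 4 F^{2}$)
$p{\left(-67,183 \right)} - 12820 = 4 \cdot 183^{2} - 12820 = 4 \cdot 33489 - 12820 = 133956 - 12820 = 121136$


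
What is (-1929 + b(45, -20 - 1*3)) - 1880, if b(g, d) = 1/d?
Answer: -87608/23 ≈ -3809.0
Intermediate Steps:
(-1929 + b(45, -20 - 1*3)) - 1880 = (-1929 + 1/(-20 - 1*3)) - 1880 = (-1929 + 1/(-20 - 3)) - 1880 = (-1929 + 1/(-23)) - 1880 = (-1929 - 1/23) - 1880 = -44368/23 - 1880 = -87608/23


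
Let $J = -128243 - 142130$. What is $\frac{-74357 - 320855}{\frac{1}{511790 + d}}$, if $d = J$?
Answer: $-95410895404$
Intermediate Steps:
$J = -270373$
$d = -270373$
$\frac{-74357 - 320855}{\frac{1}{511790 + d}} = \frac{-74357 - 320855}{\frac{1}{511790 - 270373}} = \frac{-74357 - 320855}{\frac{1}{241417}} = - 395212 \frac{1}{\frac{1}{241417}} = \left(-395212\right) 241417 = -95410895404$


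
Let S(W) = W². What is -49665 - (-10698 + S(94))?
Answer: -47803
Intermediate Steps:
-49665 - (-10698 + S(94)) = -49665 - (-10698 + 94²) = -49665 - (-10698 + 8836) = -49665 - 1*(-1862) = -49665 + 1862 = -47803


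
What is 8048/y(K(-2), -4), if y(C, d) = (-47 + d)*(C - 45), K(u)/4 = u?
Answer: 8048/2703 ≈ 2.9774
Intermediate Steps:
K(u) = 4*u
y(C, d) = (-47 + d)*(-45 + C)
8048/y(K(-2), -4) = 8048/(2115 - 188*(-2) - 45*(-4) + (4*(-2))*(-4)) = 8048/(2115 - 47*(-8) + 180 - 8*(-4)) = 8048/(2115 + 376 + 180 + 32) = 8048/2703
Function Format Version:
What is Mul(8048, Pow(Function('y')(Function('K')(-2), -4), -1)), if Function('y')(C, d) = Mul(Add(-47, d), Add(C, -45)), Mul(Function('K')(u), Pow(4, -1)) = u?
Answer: Rational(8048, 2703) ≈ 2.9774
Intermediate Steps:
Function('K')(u) = Mul(4, u)
Function('y')(C, d) = Mul(Add(-47, d), Add(-45, C))
Mul(8048, Pow(Function('y')(Function('K')(-2), -4), -1)) = Mul(8048, Pow(Add(2115, Mul(-47, Mul(4, -2)), Mul(-45, -4), Mul(Mul(4, -2), -4)), -1)) = Mul(8048, Pow(Add(2115, Mul(-47, -8), 180, Mul(-8, -4)), -1)) = Mul(8048, Pow(Add(2115, 376, 180, 32), -1)) = Mul(8048, Pow(2703, -1)) = Mul(8048, Rational(1, 2703)) = Rational(8048, 2703)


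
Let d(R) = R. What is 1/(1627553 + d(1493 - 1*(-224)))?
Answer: 1/1629270 ≈ 6.1377e-7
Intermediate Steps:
1/(1627553 + d(1493 - 1*(-224))) = 1/(1627553 + (1493 - 1*(-224))) = 1/(1627553 + (1493 + 224)) = 1/(1627553 + 1717) = 1/1629270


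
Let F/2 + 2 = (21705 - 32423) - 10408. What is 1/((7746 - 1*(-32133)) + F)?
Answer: -1/2377 ≈ -0.00042070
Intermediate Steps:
F = -42256 (F = -4 + 2*((21705 - 32423) - 10408) = -4 + 2*(-10718 - 10408) = -4 + 2*(-21126) = -4 - 42252 = -42256)
1/((7746 - 1*(-32133)) + F) = 1/((7746 - 1*(-32133)) - 42256) = 1/((7746 + 32133) - 42256) = 1/(39879 - 42256) = 1/(-2377) = -1/2377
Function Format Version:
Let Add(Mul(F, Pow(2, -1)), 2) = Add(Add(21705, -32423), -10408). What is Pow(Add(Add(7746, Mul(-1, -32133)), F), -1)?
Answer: Rational(-1, 2377) ≈ -0.00042070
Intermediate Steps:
F = -42256 (F = Add(-4, Mul(2, Add(Add(21705, -32423), -10408))) = Add(-4, Mul(2, Add(-10718, -10408))) = Add(-4, Mul(2, -21126)) = Add(-4, -42252) = -42256)
Pow(Add(Add(7746, Mul(-1, -32133)), F), -1) = Pow(Add(Add(7746, Mul(-1, -32133)), -42256), -1) = Pow(Add(Add(7746, 32133), -42256), -1) = Pow(Add(39879, -42256), -1) = Pow(-2377, -1) = Rational(-1, 2377)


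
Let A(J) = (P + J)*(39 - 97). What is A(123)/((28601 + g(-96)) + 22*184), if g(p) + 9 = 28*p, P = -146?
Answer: 667/14976 ≈ 0.044538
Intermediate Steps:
g(p) = -9 + 28*p
A(J) = 8468 - 58*J (A(J) = (-146 + J)*(39 - 97) = (-146 + J)*(-58) = 8468 - 58*J)
A(123)/((28601 + g(-96)) + 22*184) = (8468 - 58*123)/((28601 + (-9 + 28*(-96))) + 22*184) = (8468 - 7134)/((28601 + (-9 - 2688)) + 4048) = 1334/((28601 - 2697) + 4048) = 1334/(25904 + 4048) = 1334/29952 = 1334*(1/29952) = 667/14976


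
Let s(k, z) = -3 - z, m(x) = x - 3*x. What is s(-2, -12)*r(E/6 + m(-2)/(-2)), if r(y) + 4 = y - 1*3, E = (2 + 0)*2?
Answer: -75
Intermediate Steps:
m(x) = -2*x
E = 4 (E = 2*2 = 4)
r(y) = -7 + y (r(y) = -4 + (y - 1*3) = -4 + (y - 3) = -4 + (-3 + y) = -7 + y)
s(-2, -12)*r(E/6 + m(-2)/(-2)) = (-3 - 1*(-12))*(-7 + (4/6 - 2*(-2)/(-2))) = (-3 + 12)*(-7 + (4*(⅙) + 4*(-½))) = 9*(-7 + (⅔ - 2)) = 9*(-7 - 4/3) = 9*(-25/3) = -75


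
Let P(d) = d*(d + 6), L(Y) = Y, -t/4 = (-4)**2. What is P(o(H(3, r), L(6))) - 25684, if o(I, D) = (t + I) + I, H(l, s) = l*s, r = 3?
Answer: -23844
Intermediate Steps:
t = -64 (t = -4*(-4)**2 = -4*16 = -64)
o(I, D) = -64 + 2*I (o(I, D) = (-64 + I) + I = -64 + 2*I)
P(d) = d*(6 + d)
P(o(H(3, r), L(6))) - 25684 = (-64 + 2*(3*3))*(6 + (-64 + 2*(3*3))) - 25684 = (-64 + 2*9)*(6 + (-64 + 2*9)) - 25684 = (-64 + 18)*(6 + (-64 + 18)) - 25684 = -46*(6 - 46) - 25684 = -46*(-40) - 25684 = 1840 - 25684 = -23844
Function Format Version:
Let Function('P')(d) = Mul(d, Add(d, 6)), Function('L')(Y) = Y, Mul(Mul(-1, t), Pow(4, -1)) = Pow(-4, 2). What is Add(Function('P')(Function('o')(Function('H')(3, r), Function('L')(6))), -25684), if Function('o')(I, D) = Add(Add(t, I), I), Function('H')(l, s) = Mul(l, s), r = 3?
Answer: -23844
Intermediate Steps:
t = -64 (t = Mul(-4, Pow(-4, 2)) = Mul(-4, 16) = -64)
Function('o')(I, D) = Add(-64, Mul(2, I)) (Function('o')(I, D) = Add(Add(-64, I), I) = Add(-64, Mul(2, I)))
Function('P')(d) = Mul(d, Add(6, d))
Add(Function('P')(Function('o')(Function('H')(3, r), Function('L')(6))), -25684) = Add(Mul(Add(-64, Mul(2, Mul(3, 3))), Add(6, Add(-64, Mul(2, Mul(3, 3))))), -25684) = Add(Mul(Add(-64, Mul(2, 9)), Add(6, Add(-64, Mul(2, 9)))), -25684) = Add(Mul(Add(-64, 18), Add(6, Add(-64, 18))), -25684) = Add(Mul(-46, Add(6, -46)), -25684) = Add(Mul(-46, -40), -25684) = Add(1840, -25684) = -23844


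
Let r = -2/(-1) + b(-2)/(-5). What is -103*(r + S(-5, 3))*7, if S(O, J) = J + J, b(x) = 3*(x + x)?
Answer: -37492/5 ≈ -7498.4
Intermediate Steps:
b(x) = 6*x (b(x) = 3*(2*x) = 6*x)
S(O, J) = 2*J
r = 22/5 (r = -2/(-1) + (6*(-2))/(-5) = -2*(-1) - 12*(-⅕) = 2 + 12/5 = 22/5 ≈ 4.4000)
-103*(r + S(-5, 3))*7 = -103*(22/5 + 2*3)*7 = -103*(22/5 + 6)*7 = -5356*7/5 = -103*364/5 = -37492/5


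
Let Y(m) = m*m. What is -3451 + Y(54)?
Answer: -535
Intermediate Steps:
Y(m) = m**2
-3451 + Y(54) = -3451 + 54**2 = -3451 + 2916 = -535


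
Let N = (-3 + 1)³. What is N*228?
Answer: -1824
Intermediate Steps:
N = -8 (N = (-2)³ = -8)
N*228 = -8*228 = -1824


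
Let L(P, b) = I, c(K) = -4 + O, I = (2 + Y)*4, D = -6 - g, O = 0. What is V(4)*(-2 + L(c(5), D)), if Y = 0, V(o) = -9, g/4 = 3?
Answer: -54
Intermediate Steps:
g = 12 (g = 4*3 = 12)
D = -18 (D = -6 - 1*12 = -6 - 12 = -18)
I = 8 (I = (2 + 0)*4 = 2*4 = 8)
c(K) = -4 (c(K) = -4 + 0 = -4)
L(P, b) = 8
V(4)*(-2 + L(c(5), D)) = -9*(-2 + 8) = -9*6 = -54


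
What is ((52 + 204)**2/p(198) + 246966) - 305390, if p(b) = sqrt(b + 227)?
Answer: -58424 + 65536*sqrt(17)/85 ≈ -55245.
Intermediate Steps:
p(b) = sqrt(227 + b)
((52 + 204)**2/p(198) + 246966) - 305390 = ((52 + 204)**2/(sqrt(227 + 198)) + 246966) - 305390 = (256**2/(sqrt(425)) + 246966) - 305390 = (65536/((5*sqrt(17))) + 246966) - 305390 = (65536*(sqrt(17)/85) + 246966) - 305390 = (65536*sqrt(17)/85 + 246966) - 305390 = (246966 + 65536*sqrt(17)/85) - 305390 = -58424 + 65536*sqrt(17)/85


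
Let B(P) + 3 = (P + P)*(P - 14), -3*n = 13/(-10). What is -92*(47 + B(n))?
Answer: -667414/225 ≈ -2966.3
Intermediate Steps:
n = 13/30 (n = -13/(3*(-10)) = -13*(-1)/(3*10) = -⅓*(-13/10) = 13/30 ≈ 0.43333)
B(P) = -3 + 2*P*(-14 + P) (B(P) = -3 + (P + P)*(P - 14) = -3 + (2*P)*(-14 + P) = -3 + 2*P*(-14 + P))
-92*(47 + B(n)) = -92*(47 + (-3 - 28*13/30 + 2*(13/30)²)) = -92*(47 + (-3 - 182/15 + 2*(169/900))) = -92*(47 + (-3 - 182/15 + 169/450)) = -92*(47 - 6641/450) = -92*14509/450 = -667414/225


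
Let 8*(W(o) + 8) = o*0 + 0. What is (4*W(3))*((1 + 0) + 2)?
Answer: -96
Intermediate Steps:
W(o) = -8 (W(o) = -8 + (o*0 + 0)/8 = -8 + (0 + 0)/8 = -8 + (⅛)*0 = -8 + 0 = -8)
(4*W(3))*((1 + 0) + 2) = (4*(-8))*((1 + 0) + 2) = -32*(1 + 2) = -32*3 = -96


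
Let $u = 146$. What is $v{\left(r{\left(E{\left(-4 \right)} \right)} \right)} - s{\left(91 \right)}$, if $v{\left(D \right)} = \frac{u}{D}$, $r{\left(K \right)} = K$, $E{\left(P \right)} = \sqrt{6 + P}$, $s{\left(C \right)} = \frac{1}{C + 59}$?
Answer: $- \frac{1}{150} + 73 \sqrt{2} \approx 103.23$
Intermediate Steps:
$s{\left(C \right)} = \frac{1}{59 + C}$
$v{\left(D \right)} = \frac{146}{D}$
$v{\left(r{\left(E{\left(-4 \right)} \right)} \right)} - s{\left(91 \right)} = \frac{146}{\sqrt{6 - 4}} - \frac{1}{59 + 91} = \frac{146}{\sqrt{2}} - \frac{1}{150} = 146 \frac{\sqrt{2}}{2} - \frac{1}{150} = 73 \sqrt{2} - \frac{1}{150} = - \frac{1}{150} + 73 \sqrt{2}$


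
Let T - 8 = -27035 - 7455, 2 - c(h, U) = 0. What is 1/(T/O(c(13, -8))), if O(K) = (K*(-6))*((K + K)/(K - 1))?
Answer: 8/5747 ≈ 0.0013920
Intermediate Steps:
c(h, U) = 2 (c(h, U) = 2 - 1*0 = 2 + 0 = 2)
O(K) = -12*K²/(-1 + K) (O(K) = (-6*K)*((2*K)/(-1 + K)) = (-6*K)*(2*K/(-1 + K)) = -12*K²/(-1 + K))
T = -34482 (T = 8 + (-27035 - 7455) = 8 - 34490 = -34482)
1/(T/O(c(13, -8))) = 1/(-34482/((-12*2²/(-1 + 2)))) = 1/(-34482/((-12*4/1))) = 1/(-34482/((-12*4*1))) = 1/(-34482/(-48)) = 1/(-34482*(-1/48)) = 1/(5747/8) = 8/5747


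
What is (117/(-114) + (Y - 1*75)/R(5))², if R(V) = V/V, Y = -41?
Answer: 19775809/1444 ≈ 13695.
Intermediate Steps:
R(V) = 1
(117/(-114) + (Y - 1*75)/R(5))² = (117/(-114) + (-41 - 1*75)/1)² = (117*(-1/114) + (-41 - 75)*1)² = (-39/38 - 116*1)² = (-39/38 - 116)² = (-4447/38)² = 19775809/1444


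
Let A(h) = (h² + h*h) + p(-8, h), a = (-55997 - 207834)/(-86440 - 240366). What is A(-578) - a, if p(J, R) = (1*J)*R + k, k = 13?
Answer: 219876446999/326806 ≈ 6.7280e+5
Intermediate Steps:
a = 263831/326806 (a = -263831/(-326806) = -263831*(-1/326806) = 263831/326806 ≈ 0.80730)
p(J, R) = 13 + J*R (p(J, R) = (1*J)*R + 13 = J*R + 13 = 13 + J*R)
A(h) = 13 - 8*h + 2*h² (A(h) = (h² + h*h) + (13 - 8*h) = (h² + h²) + (13 - 8*h) = 2*h² + (13 - 8*h) = 13 - 8*h + 2*h²)
A(-578) - a = (13 - 8*(-578) + 2*(-578)²) - 1*263831/326806 = (13 + 4624 + 2*334084) - 263831/326806 = (13 + 4624 + 668168) - 263831/326806 = 672805 - 263831/326806 = 219876446999/326806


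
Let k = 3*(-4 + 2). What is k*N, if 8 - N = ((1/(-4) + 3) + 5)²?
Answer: 2499/8 ≈ 312.38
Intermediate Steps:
k = -6 (k = 3*(-2) = -6)
N = -833/16 (N = 8 - ((1/(-4) + 3) + 5)² = 8 - ((-¼*1 + 3) + 5)² = 8 - ((-¼ + 3) + 5)² = 8 - (11/4 + 5)² = 8 - (31/4)² = 8 - 1*961/16 = 8 - 961/16 = -833/16 ≈ -52.063)
k*N = -6*(-833/16) = 2499/8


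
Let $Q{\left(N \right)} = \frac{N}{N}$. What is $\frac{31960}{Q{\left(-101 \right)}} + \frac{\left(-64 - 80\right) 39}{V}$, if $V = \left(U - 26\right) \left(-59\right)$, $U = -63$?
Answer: $\frac{167816344}{5251} \approx 31959.0$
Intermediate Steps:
$V = 5251$ ($V = \left(-63 - 26\right) \left(-59\right) = \left(-89\right) \left(-59\right) = 5251$)
$Q{\left(N \right)} = 1$
$\frac{31960}{Q{\left(-101 \right)}} + \frac{\left(-64 - 80\right) 39}{V} = \frac{31960}{1} + \frac{\left(-64 - 80\right) 39}{5251} = 31960 \cdot 1 + \left(-144\right) 39 \cdot \frac{1}{5251} = 31960 - \frac{5616}{5251} = \frac{167816344}{5251}$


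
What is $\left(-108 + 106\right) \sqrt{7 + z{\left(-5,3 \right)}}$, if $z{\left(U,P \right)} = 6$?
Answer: $- 2 \sqrt{13} \approx -7.2111$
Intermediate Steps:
$\left(-108 + 106\right) \sqrt{7 + z{\left(-5,3 \right)}} = \left(-108 + 106\right) \sqrt{7 + 6} = - 2 \sqrt{13}$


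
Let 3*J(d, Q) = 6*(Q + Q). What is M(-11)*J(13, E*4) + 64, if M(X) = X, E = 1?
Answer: -112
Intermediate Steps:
J(d, Q) = 4*Q (J(d, Q) = (6*(Q + Q))/3 = (6*(2*Q))/3 = (12*Q)/3 = 4*Q)
M(-11)*J(13, E*4) + 64 = -44*1*4 + 64 = -44*4 + 64 = -11*16 + 64 = -176 + 64 = -112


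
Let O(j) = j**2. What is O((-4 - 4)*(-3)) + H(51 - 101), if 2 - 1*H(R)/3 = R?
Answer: 732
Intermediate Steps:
H(R) = 6 - 3*R
O((-4 - 4)*(-3)) + H(51 - 101) = ((-4 - 4)*(-3))**2 + (6 - 3*(51 - 101)) = (-8*(-3))**2 + (6 - 3*(-50)) = 24**2 + (6 + 150) = 576 + 156 = 732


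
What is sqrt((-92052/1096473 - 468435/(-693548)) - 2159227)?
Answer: I*sqrt(707861893724058585498124339)/18106110862 ≈ 1469.4*I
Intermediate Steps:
sqrt((-92052/1096473 - 468435/(-693548)) - 2159227) = sqrt((-92052*1/1096473 - 468435*(-1/693548)) - 2159227) = sqrt((-30684/365491 + 468435/693548) - 2159227) = sqrt(149927949753/253485552068 - 2159227) = sqrt(-547332698207181683/253485552068) = I*sqrt(707861893724058585498124339)/18106110862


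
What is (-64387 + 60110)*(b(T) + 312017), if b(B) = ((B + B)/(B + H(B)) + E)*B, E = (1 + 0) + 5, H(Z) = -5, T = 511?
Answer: -342062142240/253 ≈ -1.3520e+9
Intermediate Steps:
E = 6 (E = 1 + 5 = 6)
b(B) = B*(6 + 2*B/(-5 + B)) (b(B) = ((B + B)/(B - 5) + 6)*B = ((2*B)/(-5 + B) + 6)*B = (2*B/(-5 + B) + 6)*B = (6 + 2*B/(-5 + B))*B = B*(6 + 2*B/(-5 + B)))
(-64387 + 60110)*(b(T) + 312017) = (-64387 + 60110)*(2*511*(-15 + 4*511)/(-5 + 511) + 312017) = -4277*(2*511*(-15 + 2044)/506 + 312017) = -4277*(2*511*(1/506)*2029 + 312017) = -4277*(1036819/253 + 312017) = -4277*79977120/253 = -342062142240/253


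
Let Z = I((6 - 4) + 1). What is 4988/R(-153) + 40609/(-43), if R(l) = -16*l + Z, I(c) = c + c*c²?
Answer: -50207309/53277 ≈ -942.38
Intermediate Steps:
I(c) = c + c³
Z = 30 (Z = ((6 - 4) + 1) + ((6 - 4) + 1)³ = (2 + 1) + (2 + 1)³ = 3 + 3³ = 3 + 27 = 30)
R(l) = 30 - 16*l (R(l) = -16*l + 30 = 30 - 16*l)
4988/R(-153) + 40609/(-43) = 4988/(30 - 16*(-153)) + 40609/(-43) = 4988/(30 + 2448) + 40609*(-1/43) = 4988/2478 - 40609/43 = 4988*(1/2478) - 40609/43 = 2494/1239 - 40609/43 = -50207309/53277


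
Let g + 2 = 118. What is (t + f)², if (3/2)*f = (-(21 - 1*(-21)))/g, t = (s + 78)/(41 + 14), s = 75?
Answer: 16418704/2544025 ≈ 6.4538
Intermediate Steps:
g = 116 (g = -2 + 118 = 116)
t = 153/55 (t = (75 + 78)/(41 + 14) = 153/55 ≈ 2.7818)
f = -7/29 (f = 2*(-(21 - 1*(-21))/116)/3 = 2*(-(21 + 21)*(1/116))/3 = 2*(-1*42*(1/116))/3 = 2*(-42*1/116)/3 = (⅔)*(-21/58) = -7/29 ≈ -0.24138)
(t + f)² = (153/55 - 7/29)² = (4052/1595)² = 16418704/2544025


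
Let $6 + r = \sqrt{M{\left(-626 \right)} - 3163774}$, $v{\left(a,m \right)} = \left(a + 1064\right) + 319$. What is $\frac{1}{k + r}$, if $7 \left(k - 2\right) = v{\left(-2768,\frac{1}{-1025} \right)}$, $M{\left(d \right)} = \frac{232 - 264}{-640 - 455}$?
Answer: $- \frac{10830645}{171938535457} - \frac{49 i \sqrt{3793444085310}}{171938535457} \approx -6.2991 \cdot 10^{-5} - 0.00055506 i$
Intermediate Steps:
$M{\left(d \right)} = \frac{32}{1095}$ ($M{\left(d \right)} = - \frac{32}{-1095} = \left(-32\right) \left(- \frac{1}{1095}\right) = \frac{32}{1095}$)
$v{\left(a,m \right)} = 1383 + a$ ($v{\left(a,m \right)} = \left(1064 + a\right) + 319 = 1383 + a$)
$k = - \frac{1371}{7}$ ($k = 2 + \frac{1383 - 2768}{7} = 2 + \frac{1}{7} \left(-1385\right) = 2 - \frac{1385}{7} = - \frac{1371}{7} \approx -195.86$)
$r = -6 + \frac{i \sqrt{3793444085310}}{1095}$ ($r = -6 + \sqrt{\frac{32}{1095} - 3163774} = -6 + \sqrt{- \frac{3464332498}{1095}} = -6 + \frac{i \sqrt{3793444085310}}{1095} \approx -6.0 + 1778.7 i$)
$\frac{1}{k + r} = \frac{1}{- \frac{1371}{7} - \left(6 - \frac{i \sqrt{3793444085310}}{1095}\right)} = \frac{1}{- \frac{1413}{7} + \frac{i \sqrt{3793444085310}}{1095}}$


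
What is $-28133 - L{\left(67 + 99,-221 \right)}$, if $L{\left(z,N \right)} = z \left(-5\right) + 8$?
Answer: $-27311$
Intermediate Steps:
$L{\left(z,N \right)} = 8 - 5 z$ ($L{\left(z,N \right)} = - 5 z + 8 = 8 - 5 z$)
$-28133 - L{\left(67 + 99,-221 \right)} = -28133 - \left(8 - 5 \left(67 + 99\right)\right) = -28133 - \left(8 - 830\right) = -28133 - -822 = -28133 + 822 = -27311$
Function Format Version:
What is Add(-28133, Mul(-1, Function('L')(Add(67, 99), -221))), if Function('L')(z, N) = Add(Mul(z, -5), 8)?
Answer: -27311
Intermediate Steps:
Function('L')(z, N) = Add(8, Mul(-5, z)) (Function('L')(z, N) = Add(Mul(-5, z), 8) = Add(8, Mul(-5, z)))
Add(-28133, Mul(-1, Function('L')(Add(67, 99), -221))) = Add(-28133, Mul(-1, Add(8, Mul(-5, Add(67, 99))))) = Add(-28133, Mul(-1, Add(8, Mul(-5, 166)))) = Add(-28133, Mul(-1, Add(8, -830))) = Add(-28133, Mul(-1, -822)) = Add(-28133, 822) = -27311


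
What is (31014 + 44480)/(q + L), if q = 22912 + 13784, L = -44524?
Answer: -37747/3914 ≈ -9.6441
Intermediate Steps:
q = 36696
(31014 + 44480)/(q + L) = (31014 + 44480)/(36696 - 44524) = 75494/(-7828) = 75494*(-1/7828) = -37747/3914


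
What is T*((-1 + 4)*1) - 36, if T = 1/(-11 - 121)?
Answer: -1585/44 ≈ -36.023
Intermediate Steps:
T = -1/132 (T = 1/(-132) = -1/132 ≈ -0.0075758)
T*((-1 + 4)*1) - 36 = -(-1 + 4)/132 - 36 = -1/44 - 36 = -1585/44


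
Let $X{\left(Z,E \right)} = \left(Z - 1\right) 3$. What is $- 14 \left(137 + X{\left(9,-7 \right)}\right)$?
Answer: $-2254$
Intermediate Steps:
$X{\left(Z,E \right)} = -3 + 3 Z$ ($X{\left(Z,E \right)} = \left(-1 + Z\right) 3 = -3 + 3 Z$)
$- 14 \left(137 + X{\left(9,-7 \right)}\right) = - 14 \left(137 + \left(-3 + 3 \cdot 9\right)\right) = - 14 \left(137 + \left(-3 + 27\right)\right) = - 14 \left(137 + 24\right) = \left(-14\right) 161 = -2254$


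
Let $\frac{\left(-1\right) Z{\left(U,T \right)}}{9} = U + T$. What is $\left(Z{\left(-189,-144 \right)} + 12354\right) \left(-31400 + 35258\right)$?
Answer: $59224158$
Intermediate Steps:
$Z{\left(U,T \right)} = - 9 T - 9 U$ ($Z{\left(U,T \right)} = - 9 \left(U + T\right) = - 9 \left(T + U\right) = - 9 T - 9 U$)
$\left(Z{\left(-189,-144 \right)} + 12354\right) \left(-31400 + 35258\right) = \left(\left(\left(-9\right) \left(-144\right) - -1701\right) + 12354\right) \left(-31400 + 35258\right) = \left(\left(1296 + 1701\right) + 12354\right) 3858 = \left(2997 + 12354\right) 3858 = 15351 \cdot 3858 = 59224158$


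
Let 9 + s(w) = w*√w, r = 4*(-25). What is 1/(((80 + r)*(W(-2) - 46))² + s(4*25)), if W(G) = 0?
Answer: 1/847391 ≈ 1.1801e-6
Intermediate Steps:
r = -100
s(w) = -9 + w^(3/2) (s(w) = -9 + w*√w = -9 + w^(3/2))
1/(((80 + r)*(W(-2) - 46))² + s(4*25)) = 1/(((80 - 100)*(0 - 46))² + (-9 + (4*25)^(3/2))) = 1/((-20*(-46))² + (-9 + 100^(3/2))) = 1/(920² + (-9 + 1000)) = 1/(846400 + 991) = 1/847391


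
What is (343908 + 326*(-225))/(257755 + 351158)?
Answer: 30062/67657 ≈ 0.44433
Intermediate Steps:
(343908 + 326*(-225))/(257755 + 351158) = (343908 - 73350)/608913 = 270558*(1/608913) = 30062/67657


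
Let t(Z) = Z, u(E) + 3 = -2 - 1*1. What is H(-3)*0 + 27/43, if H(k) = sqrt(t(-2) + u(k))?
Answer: 27/43 ≈ 0.62791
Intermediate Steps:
u(E) = -6 (u(E) = -3 + (-2 - 1*1) = -3 + (-2 - 1) = -3 - 3 = -6)
H(k) = 2*I*sqrt(2) (H(k) = sqrt(-2 - 6) = sqrt(-8) = 2*I*sqrt(2))
H(-3)*0 + 27/43 = (2*I*sqrt(2))*0 + 27/43 = 0 + 27*(1/43) = 0 + 27/43 = 27/43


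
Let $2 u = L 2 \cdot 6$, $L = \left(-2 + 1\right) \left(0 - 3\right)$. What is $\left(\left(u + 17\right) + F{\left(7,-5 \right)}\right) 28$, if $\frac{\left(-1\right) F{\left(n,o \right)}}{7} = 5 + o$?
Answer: $980$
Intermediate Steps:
$L = 3$ ($L = \left(-1\right) \left(-3\right) = 3$)
$F{\left(n,o \right)} = -35 - 7 o$ ($F{\left(n,o \right)} = - 7 \left(5 + o\right) = -35 - 7 o$)
$u = 18$ ($u = \frac{3 \cdot 2 \cdot 6}{2} = \frac{6 \cdot 6}{2} = \frac{1}{2} \cdot 36 = 18$)
$\left(\left(u + 17\right) + F{\left(7,-5 \right)}\right) 28 = \left(\left(18 + 17\right) - 0\right) 28 = \left(35 + \left(-35 + 35\right)\right) 28 = \left(35 + 0\right) 28 = 35 \cdot 28 = 980$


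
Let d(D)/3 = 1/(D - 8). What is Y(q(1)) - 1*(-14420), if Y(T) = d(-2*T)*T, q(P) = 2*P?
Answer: 28839/2 ≈ 14420.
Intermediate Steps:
d(D) = 3/(-8 + D) (d(D) = 3/(D - 8) = 3/(-8 + D))
Y(T) = 3*T/(-8 - 2*T) (Y(T) = (3/(-8 - 2*T))*T = 3*T/(-8 - 2*T))
Y(q(1)) - 1*(-14420) = -3*2*1/(8 + 2*(2*1)) - 1*(-14420) = -3*2/(8 + 2*2) + 14420 = -3*2/(8 + 4) + 14420 = -3*2/12 + 14420 = -3*2*1/12 + 14420 = -1/2 + 14420 = 28839/2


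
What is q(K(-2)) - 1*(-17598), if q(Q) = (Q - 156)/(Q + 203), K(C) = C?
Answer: 3537040/201 ≈ 17597.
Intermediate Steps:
q(Q) = (-156 + Q)/(203 + Q)
q(K(-2)) - 1*(-17598) = (-156 - 2)/(203 - 2) - 1*(-17598) = -158/201 + 17598 = 3537040/201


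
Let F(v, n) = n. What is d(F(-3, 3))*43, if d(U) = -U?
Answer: -129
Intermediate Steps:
d(F(-3, 3))*43 = -1*3*43 = -3*43 = -129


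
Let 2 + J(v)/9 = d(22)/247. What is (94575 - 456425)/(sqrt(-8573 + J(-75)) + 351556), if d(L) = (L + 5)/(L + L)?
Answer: -1382524133504800/1343193831872793 + 723700*I*sqrt(253677446165)/1343193831872793 ≈ -1.0293 + 0.00027137*I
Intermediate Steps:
d(L) = (5 + L)/(2*L) (d(L) = (5 + L)/((2*L)) = (5 + L)*(1/(2*L)) = (5 + L)/(2*L))
J(v) = -195381/10868 (J(v) = -18 + 9*(((1/2)*(5 + 22)/22)/247) = -18 + 9*(((1/2)*(1/22)*27)*(1/247)) = -18 + 9*((27/44)*(1/247)) = -18 + 9*(27/10868) = -18 + 243/10868 = -195381/10868)
(94575 - 456425)/(sqrt(-8573 + J(-75)) + 351556) = (94575 - 456425)/(sqrt(-8573 - 195381/10868) + 351556) = -361850/(sqrt(-93366745/10868) + 351556) = -361850/(I*sqrt(253677446165)/5434 + 351556) = -361850/(351556 + I*sqrt(253677446165)/5434)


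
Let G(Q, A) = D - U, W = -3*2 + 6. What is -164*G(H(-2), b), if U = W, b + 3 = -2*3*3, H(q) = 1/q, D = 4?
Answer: -656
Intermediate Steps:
W = 0 (W = -6 + 6 = 0)
b = -21 (b = -3 - 2*3*3 = -3 - 6*3 = -3 - 18 = -21)
U = 0
G(Q, A) = 4 (G(Q, A) = 4 - 1*0 = 4 + 0 = 4)
-164*G(H(-2), b) = -164*4 = -656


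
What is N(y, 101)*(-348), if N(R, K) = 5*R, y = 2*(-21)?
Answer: 73080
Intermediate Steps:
y = -42
N(y, 101)*(-348) = (5*(-42))*(-348) = -210*(-348) = 73080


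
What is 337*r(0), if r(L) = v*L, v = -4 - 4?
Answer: 0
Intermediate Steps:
v = -8
r(L) = -8*L
337*r(0) = 337*(-8*0) = 337*0 = 0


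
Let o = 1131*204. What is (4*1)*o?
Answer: 922896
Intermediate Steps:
o = 230724
(4*1)*o = (4*1)*230724 = 4*230724 = 922896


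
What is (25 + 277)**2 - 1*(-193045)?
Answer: 284249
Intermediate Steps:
(25 + 277)**2 - 1*(-193045) = 302**2 + 193045 = 91204 + 193045 = 284249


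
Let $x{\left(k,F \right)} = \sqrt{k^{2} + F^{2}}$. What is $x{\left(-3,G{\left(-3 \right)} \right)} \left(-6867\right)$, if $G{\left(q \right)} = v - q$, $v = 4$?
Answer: $- 6867 \sqrt{58} \approx -52298.0$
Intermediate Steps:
$G{\left(q \right)} = 4 - q$
$x{\left(k,F \right)} = \sqrt{F^{2} + k^{2}}$
$x{\left(-3,G{\left(-3 \right)} \right)} \left(-6867\right) = \sqrt{\left(4 - -3\right)^{2} + \left(-3\right)^{2}} \left(-6867\right) = \sqrt{\left(4 + 3\right)^{2} + 9} \left(-6867\right) = \sqrt{7^{2} + 9} \left(-6867\right) = \sqrt{49 + 9} \left(-6867\right) = \sqrt{58} \left(-6867\right) = - 6867 \sqrt{58}$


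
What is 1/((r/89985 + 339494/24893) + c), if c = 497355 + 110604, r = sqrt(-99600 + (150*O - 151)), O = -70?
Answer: 3050554262073487447664925/1854653522475199006711204249924 - 55760235488265*I*sqrt(110251)/1854653522475199006711204249924 ≈ 1.6448e-6 - 9.9828e-15*I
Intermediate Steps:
r = I*sqrt(110251) (r = sqrt(-99600 + (150*(-70) - 151)) = sqrt(-99600 + (-10500 - 151)) = sqrt(-99600 - 10651) = sqrt(-110251) = I*sqrt(110251) ≈ 332.04*I)
c = 607959
1/((r/89985 + 339494/24893) + c) = 1/(((I*sqrt(110251))/89985 + 339494/24893) + 607959) = 1/(((I*sqrt(110251))*(1/89985) + 339494*(1/24893)) + 607959) = 1/((I*sqrt(110251)/89985 + 339494/24893) + 607959) = 1/((339494/24893 + I*sqrt(110251)/89985) + 607959) = 1/(15134262881/24893 + I*sqrt(110251)/89985)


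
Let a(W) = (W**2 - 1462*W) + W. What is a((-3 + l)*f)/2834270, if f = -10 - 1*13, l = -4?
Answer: -20930/283427 ≈ -0.073846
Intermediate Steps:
f = -23 (f = -10 - 13 = -23)
a(W) = W**2 - 1461*W
a((-3 + l)*f)/2834270 = (((-3 - 4)*(-23))*(-1461 + (-3 - 4)*(-23)))/2834270 = ((-7*(-23))*(-1461 - 7*(-23)))*(1/2834270) = (161*(-1461 + 161))*(1/2834270) = (161*(-1300))*(1/2834270) = -209300*1/2834270 = -20930/283427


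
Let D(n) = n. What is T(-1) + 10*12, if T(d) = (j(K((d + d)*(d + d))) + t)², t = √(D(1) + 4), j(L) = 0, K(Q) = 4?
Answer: 125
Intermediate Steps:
t = √5 (t = √(1 + 4) = √5 ≈ 2.2361)
T(d) = 5 (T(d) = (0 + √5)² = (√5)² = 5)
T(-1) + 10*12 = 5 + 10*12 = 5 + 120 = 125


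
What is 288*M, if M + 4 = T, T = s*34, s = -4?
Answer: -40320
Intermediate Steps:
T = -136 (T = -4*34 = -136)
M = -140 (M = -4 - 136 = -140)
288*M = 288*(-140) = -40320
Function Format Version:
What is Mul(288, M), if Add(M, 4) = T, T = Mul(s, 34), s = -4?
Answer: -40320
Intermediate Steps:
T = -136 (T = Mul(-4, 34) = -136)
M = -140 (M = Add(-4, -136) = -140)
Mul(288, M) = Mul(288, -140) = -40320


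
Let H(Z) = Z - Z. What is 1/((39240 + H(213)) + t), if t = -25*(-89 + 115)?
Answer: 1/38590 ≈ 2.5913e-5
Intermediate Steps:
H(Z) = 0
t = -650 (t = -25*26 = -650)
1/((39240 + H(213)) + t) = 1/((39240 + 0) - 650) = 1/(39240 - 650) = 1/38590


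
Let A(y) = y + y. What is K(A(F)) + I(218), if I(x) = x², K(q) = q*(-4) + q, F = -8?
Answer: 47572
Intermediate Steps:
A(y) = 2*y
K(q) = -3*q (K(q) = -4*q + q = -3*q)
K(A(F)) + I(218) = -6*(-8) + 218² = -3*(-16) + 47524 = 48 + 47524 = 47572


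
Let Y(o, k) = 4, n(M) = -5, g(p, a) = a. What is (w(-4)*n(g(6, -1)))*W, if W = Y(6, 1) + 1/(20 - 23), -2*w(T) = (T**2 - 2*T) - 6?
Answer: 165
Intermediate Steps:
w(T) = 3 + T - T**2/2 (w(T) = -((T**2 - 2*T) - 6)/2 = -(-6 + T**2 - 2*T)/2 = 3 + T - T**2/2)
W = 11/3 (W = 4 + 1/(20 - 23) = 4 + 1/(-3) = 4 - 1/3 = 11/3 ≈ 3.6667)
(w(-4)*n(g(6, -1)))*W = ((3 - 4 - 1/2*(-4)**2)*(-5))*(11/3) = ((3 - 4 - 1/2*16)*(-5))*(11/3) = ((3 - 4 - 8)*(-5))*(11/3) = -9*(-5)*(11/3) = 45*(11/3) = 165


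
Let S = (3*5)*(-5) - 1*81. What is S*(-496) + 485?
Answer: 77861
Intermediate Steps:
S = -156 (S = 15*(-5) - 81 = -75 - 81 = -156)
S*(-496) + 485 = -156*(-496) + 485 = 77376 + 485 = 77861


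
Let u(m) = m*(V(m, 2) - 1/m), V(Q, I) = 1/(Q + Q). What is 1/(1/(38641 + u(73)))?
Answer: 77281/2 ≈ 38641.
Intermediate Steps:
V(Q, I) = 1/(2*Q)
u(m) = -½ (u(m) = m*(1/(2*m) - 1/m) = m*(-1/(2*m)) = -½)
1/(1/(38641 + u(73))) = 1/(1/(38641 - ½)) = 1/(1/(77281/2)) = 1/(2/77281) = 77281/2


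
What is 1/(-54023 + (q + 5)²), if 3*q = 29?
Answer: -9/484271 ≈ -1.8585e-5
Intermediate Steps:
q = 29/3 (q = (⅓)*29 = 29/3 ≈ 9.6667)
1/(-54023 + (q + 5)²) = 1/(-54023 + (29/3 + 5)²) = 1/(-54023 + (44/3)²) = 1/(-54023 + 1936/9) = 1/(-484271/9) = -9/484271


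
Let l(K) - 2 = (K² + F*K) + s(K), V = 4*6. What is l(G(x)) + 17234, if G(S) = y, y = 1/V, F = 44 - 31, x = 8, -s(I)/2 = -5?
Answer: 9934009/576 ≈ 17247.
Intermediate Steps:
s(I) = 10 (s(I) = -2*(-5) = 10)
F = 13
V = 24
y = 1/24 ≈ 0.041667
G(S) = 1/24
l(K) = 12 + K² + 13*K (l(K) = 2 + ((K² + 13*K) + 10) = 2 + (10 + K² + 13*K) = 12 + K² + 13*K)
l(G(x)) + 17234 = (12 + (1/24)² + 13*(1/24)) + 17234 = (12 + 1/576 + 13/24) + 17234 = 7225/576 + 17234 = 9934009/576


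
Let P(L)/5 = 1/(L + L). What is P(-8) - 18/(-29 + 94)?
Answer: -613/1040 ≈ -0.58942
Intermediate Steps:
P(L) = 5/(2*L) (P(L) = 5/(L + L) = 5/((2*L)) = 5*(1/(2*L)) = 5/(2*L))
P(-8) - 18/(-29 + 94) = (5/2)/(-8) - 18/(-29 + 94) = (5/2)*(-⅛) - 18/65 = -5/16 - 18*1/65 = -5/16 - 18/65 = -613/1040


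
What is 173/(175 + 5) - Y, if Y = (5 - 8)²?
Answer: -1447/180 ≈ -8.0389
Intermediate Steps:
Y = 9 (Y = (-3)² = 9)
173/(175 + 5) - Y = 173/(175 + 5) - 1*9 = 173/180 - 9 = -1447/180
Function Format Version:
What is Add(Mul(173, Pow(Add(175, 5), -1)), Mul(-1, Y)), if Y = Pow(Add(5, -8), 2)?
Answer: Rational(-1447, 180) ≈ -8.0389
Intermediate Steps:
Y = 9 (Y = Pow(-3, 2) = 9)
Add(Mul(173, Pow(Add(175, 5), -1)), Mul(-1, Y)) = Add(Mul(173, Pow(Add(175, 5), -1)), Mul(-1, 9)) = Add(Mul(173, Pow(180, -1)), -9) = Add(Mul(173, Rational(1, 180)), -9) = Add(Rational(173, 180), -9) = Rational(-1447, 180)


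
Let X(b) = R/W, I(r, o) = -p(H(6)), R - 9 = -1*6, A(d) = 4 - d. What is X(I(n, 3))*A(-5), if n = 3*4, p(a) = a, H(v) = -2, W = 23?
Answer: 27/23 ≈ 1.1739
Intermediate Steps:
R = 3 (R = 9 - 1*6 = 9 - 6 = 3)
n = 12
I(r, o) = 2 (I(r, o) = -1*(-2) = 2)
X(b) = 3/23
X(I(n, 3))*A(-5) = 3*(4 - 1*(-5))/23 = 3*(4 + 5)/23 = (3/23)*9 = 27/23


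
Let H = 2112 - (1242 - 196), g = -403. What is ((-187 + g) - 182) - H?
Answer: -1838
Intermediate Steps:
H = 1066 (H = 2112 - 1*1046 = 2112 - 1046 = 1066)
((-187 + g) - 182) - H = ((-187 - 403) - 182) - 1*1066 = (-590 - 182) - 1066 = -772 - 1066 = -1838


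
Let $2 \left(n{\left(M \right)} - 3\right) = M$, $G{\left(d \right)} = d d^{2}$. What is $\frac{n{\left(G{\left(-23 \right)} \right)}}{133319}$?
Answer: $- \frac{12161}{266638} \approx -0.045609$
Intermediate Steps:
$G{\left(d \right)} = d^{3}$
$n{\left(M \right)} = 3 + \frac{M}{2}$
$\frac{n{\left(G{\left(-23 \right)} \right)}}{133319} = \frac{3 + \frac{\left(-23\right)^{3}}{2}}{133319} = \left(3 + \frac{1}{2} \left(-12167\right)\right) \frac{1}{133319} = \left(3 - \frac{12167}{2}\right) \frac{1}{133319} = \left(- \frac{12161}{2}\right) \frac{1}{133319} = - \frac{12161}{266638}$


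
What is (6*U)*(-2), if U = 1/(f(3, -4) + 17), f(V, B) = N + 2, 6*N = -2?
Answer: -9/14 ≈ -0.64286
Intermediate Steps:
N = -⅓ (N = (⅙)*(-2) = -⅓ ≈ -0.33333)
f(V, B) = 5/3 (f(V, B) = -⅓ + 2 = 5/3)
U = 3/56 (U = 1/(5/3 + 17) = 1/(56/3) = 3/56 ≈ 0.053571)
(6*U)*(-2) = (6*(3/56))*(-2) = (9/28)*(-2) = -9/14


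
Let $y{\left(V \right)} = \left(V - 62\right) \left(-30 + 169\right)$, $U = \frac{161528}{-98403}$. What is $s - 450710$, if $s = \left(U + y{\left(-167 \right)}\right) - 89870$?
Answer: $- \frac{56327121161}{98403} \approx -5.7241 \cdot 10^{5}$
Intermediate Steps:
$U = - \frac{161528}{98403}$ ($U = 161528 \left(- \frac{1}{98403}\right) = - \frac{161528}{98403} \approx -1.6415$)
$y{\left(V \right)} = -8618 + 139 V$ ($y{\left(V \right)} = \left(-62 + V\right) 139 = -8618 + 139 V$)
$s = - \frac{11975905031}{98403}$ ($s = \left(- \frac{161528}{98403} + \left(-8618 + 139 \left(-167\right)\right)\right) - 89870 = \left(- \frac{161528}{98403} - 31831\right) - 89870 = - \frac{3132427421}{98403} - 89870 = - \frac{11975905031}{98403} \approx -1.217 \cdot 10^{5}$)
$s - 450710 = - \frac{11975905031}{98403} - 450710 = - \frac{56327121161}{98403}$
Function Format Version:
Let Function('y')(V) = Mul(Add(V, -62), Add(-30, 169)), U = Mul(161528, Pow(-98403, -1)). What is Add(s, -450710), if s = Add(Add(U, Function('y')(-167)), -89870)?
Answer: Rational(-56327121161, 98403) ≈ -5.7241e+5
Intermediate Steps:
U = Rational(-161528, 98403) (U = Mul(161528, Rational(-1, 98403)) = Rational(-161528, 98403) ≈ -1.6415)
Function('y')(V) = Add(-8618, Mul(139, V)) (Function('y')(V) = Mul(Add(-62, V), 139) = Add(-8618, Mul(139, V)))
s = Rational(-11975905031, 98403) (s = Add(Add(Rational(-161528, 98403), Add(-8618, Mul(139, -167))), -89870) = Add(Add(Rational(-161528, 98403), Add(-8618, -23213)), -89870) = Add(Add(Rational(-161528, 98403), -31831), -89870) = Add(Rational(-3132427421, 98403), -89870) = Rational(-11975905031, 98403) ≈ -1.2170e+5)
Add(s, -450710) = Add(Rational(-11975905031, 98403), -450710) = Rational(-56327121161, 98403)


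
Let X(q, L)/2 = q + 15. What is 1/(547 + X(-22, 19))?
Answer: 1/533 ≈ 0.0018762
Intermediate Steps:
X(q, L) = 30 + 2*q (X(q, L) = 2*(q + 15) = 2*(15 + q) = 30 + 2*q)
1/(547 + X(-22, 19)) = 1/(547 + (30 + 2*(-22))) = 1/(547 + (30 - 44)) = 1/(547 - 14) = 1/533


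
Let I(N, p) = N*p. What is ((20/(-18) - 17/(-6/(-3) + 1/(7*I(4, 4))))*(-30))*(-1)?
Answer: -1436/5 ≈ -287.20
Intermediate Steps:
((20/(-18) - 17/(-6/(-3) + 1/(7*I(4, 4))))*(-30))*(-1) = ((20/(-18) - 17/(-6/(-3) + 1/(7*((4*4)))))*(-30))*(-1) = ((20*(-1/18) - 17/(-6*(-1/3) + (1/7)/16))*(-30))*(-1) = ((-10/9 - 17/(2 + (1/7)*(1/16)))*(-30))*(-1) = ((-10/9 - 17/(2 + 1/112))*(-30))*(-1) = ((-10/9 - 17/225/112)*(-30))*(-1) = ((-10/9 - 17*112/225)*(-30))*(-1) = ((-10/9 - 1904/225)*(-30))*(-1) = -718/75*(-30)*(-1) = (1436/5)*(-1) = -1436/5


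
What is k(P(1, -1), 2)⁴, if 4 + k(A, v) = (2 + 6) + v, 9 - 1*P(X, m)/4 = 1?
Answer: 1296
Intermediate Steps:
P(X, m) = 32 (P(X, m) = 36 - 4*1 = 36 - 4 = 32)
k(A, v) = 4 + v (k(A, v) = -4 + ((2 + 6) + v) = -4 + (8 + v) = 4 + v)
k(P(1, -1), 2)⁴ = (4 + 2)⁴ = 6⁴ = 1296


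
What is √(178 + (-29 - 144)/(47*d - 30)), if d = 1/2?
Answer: 2*√8645/13 ≈ 14.304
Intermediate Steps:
d = ½ ≈ 0.50000
√(178 + (-29 - 144)/(47*d - 30)) = √(178 + (-29 - 144)/(47*(½) - 30)) = √(178 - 173/(47/2 - 30)) = √(178 - 173/(-13/2)) = √(178 - 173*(-2/13)) = √(178 + 346/13) = √(2660/13) = 2*√8645/13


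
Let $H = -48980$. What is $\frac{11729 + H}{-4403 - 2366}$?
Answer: $\frac{37251}{6769} \approx 5.5032$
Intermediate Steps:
$\frac{11729 + H}{-4403 - 2366} = \frac{11729 - 48980}{-4403 - 2366} = - \frac{37251}{-6769} = \left(-37251\right) \left(- \frac{1}{6769}\right) = \frac{37251}{6769}$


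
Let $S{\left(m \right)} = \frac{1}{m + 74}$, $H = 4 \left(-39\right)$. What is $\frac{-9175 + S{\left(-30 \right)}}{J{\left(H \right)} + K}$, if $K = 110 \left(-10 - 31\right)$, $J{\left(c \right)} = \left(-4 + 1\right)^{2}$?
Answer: $\frac{403699}{198044} \approx 2.0384$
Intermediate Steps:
$H = -156$
$J{\left(c \right)} = 9$ ($J{\left(c \right)} = \left(-3\right)^{2} = 9$)
$K = -4510$ ($K = 110 \left(-41\right) = -4510$)
$S{\left(m \right)} = \frac{1}{74 + m}$
$\frac{-9175 + S{\left(-30 \right)}}{J{\left(H \right)} + K} = \frac{-9175 + \frac{1}{74 - 30}}{9 - 4510} = \frac{-9175 + \frac{1}{44}}{-4501} = \left(-9175 + \frac{1}{44}\right) \left(- \frac{1}{4501}\right) = \left(- \frac{403699}{44}\right) \left(- \frac{1}{4501}\right) = \frac{403699}{198044}$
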